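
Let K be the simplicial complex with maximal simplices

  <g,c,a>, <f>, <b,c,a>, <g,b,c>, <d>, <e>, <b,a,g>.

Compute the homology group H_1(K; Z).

H_1 ≅ 0.

Fix the vertex order a < b < c < d < e < f < g and write every simplex with vertices in increasing order. Then dim K = 2 and the simplices of K are:

  0-simplices (7): a, b, c, d, e, f, g
  1-simplices (6): ab, ac, ag, bc, bg, cg
  2-simplices (4): abc, abg, acg, bcg

so the chain groups are C_0 ≅ Z^7, C_1 ≅ Z^6, C_2 ≅ Z^4.

The boundary map ∂_1: C_1 → C_0 sends each edge [p,q] (with p < q) to q − p. For instance
  ∂bg = g − b.
As a 7×6 matrix over Z this has rank 3, with invariant factors (1,1,1).

Boundary ∂_2: C_2 → C_1 sends each 2-simplex [p,q,r] to [q,r] − [p,r] + [p,q]. For instance
  ∂bcg = cg − bg + bc,
  ∂abg = bg − ag + ab.
As a 6×4 matrix over Z this has rank 3, with invariant factors (1,1,1).

Now H_k = ker ∂_k / im ∂_{k+1}, so:

  H_1: rank ker ∂_1 − rank ∂_2 = (6 − 3) − 3 = 0, and the invariant factors of ∂_2 are all 1, so H_1 ≅ 0.

(K is a triangulation of the disjoint union of the 2-sphere S^2 and a set of 3 points.)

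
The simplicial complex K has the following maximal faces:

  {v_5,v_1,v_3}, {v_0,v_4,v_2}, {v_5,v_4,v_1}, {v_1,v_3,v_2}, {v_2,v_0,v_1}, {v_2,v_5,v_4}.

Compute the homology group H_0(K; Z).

H_0 ≅ Z.

Order the vertices as v_0 < v_1 < v_2 < v_3 < v_4 < v_5. Listing each simplex with vertices in this order, K has dimension 2 with simplices:

  0-simplices (6): [v_0], [v_1], [v_2], [v_3], [v_4], [v_5]
  1-simplices (12): [v_0,v_1], [v_0,v_2], [v_0,v_4], [v_1,v_2], [v_1,v_3], [v_1,v_4], [v_1,v_5], [v_2,v_3], [v_2,v_4], [v_2,v_5], [v_3,v_5], [v_4,v_5]
  2-simplices (6): [v_0,v_1,v_2], [v_0,v_2,v_4], [v_1,v_2,v_3], [v_1,v_3,v_5], [v_1,v_4,v_5], [v_2,v_4,v_5]

giving chain groups C_0 ≅ Z^6, C_1 ≅ Z^12, C_2 ≅ Z^6.

Boundary ∂_1: C_1 → C_0 sends each edge [p,q] (with p < q) to q − p.
As a 6×12 matrix over Z this has rank 5, with invariant factors (1,1,1,1,1).

The boundary map ∂_2: C_2 → C_1 maps a triangle to the signed sum of its edges. For instance
  ∂[v_2,v_4,v_5] = [v_4,v_5] − [v_2,v_5] + [v_2,v_4],
  ∂[v_1,v_3,v_5] = [v_3,v_5] − [v_1,v_5] + [v_1,v_3].
This gives a 12×6 integer matrix of rank 6; reducing to Smith normal form yields diagonal entries (1,1,1,1,1,1).

Reading off H_k = ker ∂_k / im ∂_{k+1}:

  H_0: rank C_0 − rank ∂_1 = 6 − 5 = 1, and the invariant factors of ∂_1 are all 1, so H_0 = Z.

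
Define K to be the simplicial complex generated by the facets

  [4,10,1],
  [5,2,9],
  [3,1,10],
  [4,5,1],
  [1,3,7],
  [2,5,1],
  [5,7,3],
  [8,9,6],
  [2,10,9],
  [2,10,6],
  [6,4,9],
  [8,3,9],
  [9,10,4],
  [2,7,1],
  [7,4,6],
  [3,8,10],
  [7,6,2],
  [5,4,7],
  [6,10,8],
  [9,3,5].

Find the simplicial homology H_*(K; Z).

We work with the vertex ordering 1 < 2 < 3 < 4 < 5 < 6 < 7 < 8 < 9 < 10. The simplices of K, each written with vertices in increasing order, are:

  0-simplices (10): [1], [2], [3], [4], [5], [6], [7], [8], [9], [10]
  1-simplices (30): (30 of them)
  2-simplices (20): (20 of them)

Hence C_0 ≅ Z^10, C_1 ≅ Z^30, C_2 ≅ Z^20.

Boundary ∂_1: C_1 → C_0 is given by ∂[p,q] = [q] − [p].
As a 10×30 matrix over Z this has rank 9, with invariant factors (1,1,1,1,1,1,1,1,1).

∂_2: C_2 → C_1 acts by ∂[p,q,r] = [q,r] − [p,r] + [p,q]. For instance
  ∂[3,8,9] = [8,9] − [3,9] + [3,8],
  ∂[1,2,7] = [2,7] − [1,7] + [1,2].
The resulting 30×20 matrix has rank 20, and its Smith normal form has invariant factors (1,1,1,1,1,1,1,1,1,1,1,1,1,1,1,1,1,1,1,2).

Reading off H_k = ker ∂_k / im ∂_{k+1}:

  H_0: rank C_0 − rank ∂_1 = 10 − 9 = 1, and the invariant factors of ∂_1 are all 1, so H_0 ≅ Z.
  H_1: rank ker ∂_1 − rank ∂_2 = (30 − 9) − 20 = 1, and ∂_2 has invariant factor 2 > 1, so H_1 ≅ Z × Z/2.
  H_2: rank ker ∂_2 − rank ∂_3 = (20 − 20) − 0 = 0, and there is no ∂_3, so H_2 ≅ 0.

H_0 ≅ Z,  H_1 ≅ Z × Z/2,  H_2 = 0.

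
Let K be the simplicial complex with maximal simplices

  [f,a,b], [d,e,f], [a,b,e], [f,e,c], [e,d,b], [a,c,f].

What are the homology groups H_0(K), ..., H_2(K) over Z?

We work with the vertex ordering a < b < c < d < e < f. The simplices of K, each written with vertices in increasing order, are:

  0-simplices (6): a, b, c, d, e, f
  1-simplices (12): ab, ac, ae, af, bd, be, bf, ce, cf, de, df, ef
  2-simplices (6): abe, abf, acf, bde, cef, def

giving chain groups C_0 ≅ Z^6, C_1 ≅ Z^12, C_2 ≅ Z^6.

The boundary map ∂_1: C_1 → C_0 is given by ∂[p,q] = [q] − [p].
The resulting 6×12 matrix has rank 5, and its Smith normal form has invariant factors (1,1,1,1,1).

∂_2: C_2 → C_1 sends each 2-simplex [p,q,r] to [q,r] − [p,r] + [p,q]. For instance
  ∂bde = de − be + bd,
  ∂def = ef − df + de.
The resulting 12×6 matrix has rank 6, and its Smith normal form has invariant factors (1,1,1,1,1,1).

Now H_k = ker ∂_k / im ∂_{k+1}, so:

  H_0: rank C_0 − rank ∂_1 = 6 − 5 = 1, and the invariant factors of ∂_1 are all 1, so H_0 ≅ Z.
  H_1: rank ker ∂_1 − rank ∂_2 = (12 − 5) − 6 = 1, and the invariant factors of ∂_2 are all 1, so H_1 ≅ Z.
  H_2: rank ker ∂_2 − rank ∂_3 = (6 − 6) − 0 = 0, and there is no ∂_3, so H_2 ≅ 0.

As a check, the Euler characteristic is 6 − 12 + 6 = 0, which agrees with 1 − 1 + 0 = 0.

H_0 = Z,  H_1 = Z,  H_2 = 0.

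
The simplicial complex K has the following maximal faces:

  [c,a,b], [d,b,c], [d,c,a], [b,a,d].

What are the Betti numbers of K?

b_0 = 1, b_1 = 0, b_2 = 1.

Fix the vertex order a < b < c < d and write every simplex with vertices in increasing order. Then dim K = 2 and the simplices of K are:

  0-simplices (4): a, b, c, d
  1-simplices (6): ab, ac, ad, bc, bd, cd
  2-simplices (4): abc, abd, acd, bcd

Hence C_0 ≅ Z^4, C_1 ≅ Z^6, C_2 ≅ Z^4.

The boundary map ∂_1: C_1 → C_0 is given by ∂[p,q] = [q] − [p].
As a 4×6 matrix over Z this has rank 3, with invariant factors (1,1,1).

∂_2: C_2 → C_1 acts by ∂[p,q,r] = [q,r] − [p,r] + [p,q]. For instance
  ∂acd = cd − ad + ac,
  ∂abc = bc − ac + ab.
The resulting 6×4 matrix has rank 3, and its Smith normal form has invariant factors (1,1,1).

Reading off H_k = ker ∂_k / im ∂_{k+1}:

  H_0: rank C_0 − rank ∂_1 = 4 − 3 = 1, and the invariant factors of ∂_1 are all 1, so H_0 ≅ Z.
  H_1: rank ker ∂_1 − rank ∂_2 = (6 − 3) − 3 = 0, and the invariant factors of ∂_2 are all 1, so H_1 ≅ 0.
  H_2: rank ker ∂_2 − rank ∂_3 = (4 − 3) − 0 = 1, and there is no ∂_3, so H_2 ≅ Z.

As a check, the Euler characteristic is 4 − 6 + 4 = 2, which agrees with 1 − 0 + 1 = 2.
(K is a triangulation of the 2-sphere S^2.)

Hence the Betti numbers are b_0 = 1, b_1 = 0, b_2 = 1.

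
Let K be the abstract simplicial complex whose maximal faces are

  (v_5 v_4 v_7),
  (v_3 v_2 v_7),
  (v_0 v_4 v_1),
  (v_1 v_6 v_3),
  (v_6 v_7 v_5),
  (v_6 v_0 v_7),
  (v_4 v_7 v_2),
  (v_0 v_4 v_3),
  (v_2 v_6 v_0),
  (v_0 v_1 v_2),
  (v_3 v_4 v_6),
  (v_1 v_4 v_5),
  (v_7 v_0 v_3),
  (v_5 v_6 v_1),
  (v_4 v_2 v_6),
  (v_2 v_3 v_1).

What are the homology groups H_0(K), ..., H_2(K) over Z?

We work with the vertex ordering v_0 < v_1 < v_2 < v_3 < v_4 < v_5 < v_6 < v_7. The simplices of K, each written with vertices in increasing order, are:

  0-simplices (8): [v_0], [v_1], [v_2], [v_3], [v_4], [v_5], [v_6], [v_7]
  1-simplices (24): (24 of them)
  2-simplices (16): (16 of them)

so the chain groups are C_0 ≅ Z^8, C_1 ≅ Z^24, C_2 ≅ Z^16.

Boundary ∂_1: C_1 → C_0 is given by ∂[p,q] = [q] − [p]. For instance
  ∂[v_2,v_3] = [v_3] − [v_2].
As a 8×24 matrix over Z this has rank 7, with invariant factors (1,1,1,1,1,1,1).

The boundary map ∂_2: C_2 → C_1 sends each 2-simplex [p,q,r] to [q,r] − [p,r] + [p,q]. For instance
  ∂[v_5,v_6,v_7] = [v_6,v_7] − [v_5,v_7] + [v_5,v_6],
  ∂[v_0,v_2,v_6] = [v_2,v_6] − [v_0,v_6] + [v_0,v_2].
The 24×16 boundary matrix has rank 15 and Smith normal form diag(1,1,1,1,1,1,1,1,1,1,1,1,1,1,1).

Reading off H_k = ker ∂_k / im ∂_{k+1}:

  H_0: rank C_0 − rank ∂_1 = 8 − 7 = 1, and the invariant factors of ∂_1 are all 1, so H_0 = Z.
  H_1: rank ker ∂_1 − rank ∂_2 = (24 − 7) − 15 = 2, and the invariant factors of ∂_2 are all 1, so H_1 = Z^2.
  H_2: rank ker ∂_2 − rank ∂_3 = (16 − 15) − 0 = 1, and there is no ∂_3, so H_2 = Z.

H_0 = Z,  H_1 = Z^2,  H_2 = Z.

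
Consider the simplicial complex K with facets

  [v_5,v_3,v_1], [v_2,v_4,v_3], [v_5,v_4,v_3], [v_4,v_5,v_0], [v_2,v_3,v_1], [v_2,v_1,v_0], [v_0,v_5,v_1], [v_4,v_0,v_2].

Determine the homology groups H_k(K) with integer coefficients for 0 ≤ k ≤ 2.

H_0 = Z,  H_1 = 0,  H_2 = Z.

Fix the vertex order v_0 < v_1 < v_2 < v_3 < v_4 < v_5 and write every simplex with vertices in increasing order. Then dim K = 2 and the simplices of K are:

  0-simplices (6): [v_0], [v_1], [v_2], [v_3], [v_4], [v_5]
  1-simplices (12): [v_0,v_1], [v_0,v_2], [v_0,v_4], [v_0,v_5], [v_1,v_2], [v_1,v_3], [v_1,v_5], [v_2,v_3], [v_2,v_4], [v_3,v_4], [v_3,v_5], [v_4,v_5]
  2-simplices (8): [v_0,v_1,v_2], [v_0,v_1,v_5], [v_0,v_2,v_4], [v_0,v_4,v_5], [v_1,v_2,v_3], [v_1,v_3,v_5], [v_2,v_3,v_4], [v_3,v_4,v_5]

Hence C_0 ≅ Z^6, C_1 ≅ Z^12, C_2 ≅ Z^8.

The boundary map ∂_1: C_1 → C_0 sends each edge [p,q] (with p < q) to q − p.
This gives a 6×12 integer matrix of rank 5; reducing to Smith normal form yields diagonal entries (1,1,1,1,1).

The boundary map ∂_2: C_2 → C_1 maps a triangle to the signed sum of its edges. For instance
  ∂[v_0,v_2,v_4] = [v_2,v_4] − [v_0,v_4] + [v_0,v_2],
  ∂[v_2,v_3,v_4] = [v_3,v_4] − [v_2,v_4] + [v_2,v_3].
This gives a 12×8 integer matrix of rank 7; reducing to Smith normal form yields diagonal entries (1,1,1,1,1,1,1).

Now H_k = ker ∂_k / im ∂_{k+1}, so:

  H_0: rank C_0 − rank ∂_1 = 6 − 5 = 1, and the invariant factors of ∂_1 are all 1, so H_0 = Z.
  H_1: rank ker ∂_1 − rank ∂_2 = (12 − 5) − 7 = 0, and the invariant factors of ∂_2 are all 1, so H_1 = 0.
  H_2: rank ker ∂_2 − rank ∂_3 = (8 − 7) − 0 = 1, and there is no ∂_3, so H_2 = Z.

(K is a triangulation of the 2-sphere S^2.)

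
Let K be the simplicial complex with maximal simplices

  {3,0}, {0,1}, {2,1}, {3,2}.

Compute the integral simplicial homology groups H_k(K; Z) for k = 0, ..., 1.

Take the total order 0 < 1 < 2 < 3 on the vertex set. Then K (dimension 1) consists of the simplices:

  0-simplices (4): [0], [1], [2], [3]
  1-simplices (4): [0,1], [0,3], [1,2], [2,3]

Hence C_0 ≅ Z^4, C_1 ≅ Z^4.

Boundary ∂_1: C_1 → C_0 is given by ∂[p,q] = [q] − [p]. For instance
  ∂[0,3] = [3] − [0].
As a 4×4 matrix over Z this has rank 3, with invariant factors (1,1,1).

Reading off H_k = ker ∂_k / im ∂_{k+1}:

  H_0: rank C_0 − rank ∂_1 = 4 − 3 = 1, and the invariant factors of ∂_1 are all 1, so H_0 ≅ Z.
  H_1: rank ker ∂_1 − rank ∂_2 = (4 − 3) − 0 = 1, and there is no ∂_2, so H_1 ≅ Z.

As a check, the Euler characteristic is 4 − 4 = 0, which agrees with 1 − 1 = 0.

H_0 ≅ Z,  H_1 ≅ Z.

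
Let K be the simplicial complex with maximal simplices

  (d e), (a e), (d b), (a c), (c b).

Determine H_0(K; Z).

Take the total order a < b < c < d < e on the vertex set. Then K (dimension 1) consists of the simplices:

  0-simplices (5): a, b, c, d, e
  1-simplices (5): ac, ae, bc, bd, de

Hence C_0 ≅ Z^5, C_1 ≅ Z^5.

∂_1: C_1 → C_0 is given by ∂[p,q] = [q] − [p]. For instance
  ∂de = e − d.
As a 5×5 matrix over Z this has rank 4, with invariant factors (1,1,1,1).

Reading off H_k = ker ∂_k / im ∂_{k+1}:

  H_0: rank C_0 − rank ∂_1 = 5 − 4 = 1, and the invariant factors of ∂_1 are all 1, so H_0 = Z.

(K is a triangulation of the circle S^1.)

H_0 ≅ Z.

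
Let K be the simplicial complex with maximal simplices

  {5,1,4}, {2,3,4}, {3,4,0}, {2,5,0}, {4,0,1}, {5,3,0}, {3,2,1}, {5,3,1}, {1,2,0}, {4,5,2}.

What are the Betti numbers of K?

b_0 = 1, b_1 = 0, b_2 = 0.

We work with the vertex ordering 0 < 1 < 2 < 3 < 4 < 5. The simplices of K, each written with vertices in increasing order, are:

  0-simplices (6): [0], [1], [2], [3], [4], [5]
  1-simplices (15): [0,1], [0,2], [0,3], [0,4], [0,5], [1,2], [1,3], [1,4], [1,5], [2,3], [2,4], [2,5], [3,4], [3,5], [4,5]
  2-simplices (10): [0,1,2], [0,1,4], [0,2,5], [0,3,4], [0,3,5], [1,2,3], [1,3,5], [1,4,5], [2,3,4], [2,4,5]

so the chain groups are C_0 ≅ Z^6, C_1 ≅ Z^15, C_2 ≅ Z^10.

The boundary map ∂_1: C_1 → C_0 sends each edge [p,q] (with p < q) to q − p.
As a 6×15 matrix over Z this has rank 5, with invariant factors (1,1,1,1,1).

∂_2: C_2 → C_1 maps a triangle to the signed sum of its edges. For instance
  ∂[1,4,5] = [4,5] − [1,5] + [1,4],
  ∂[0,3,5] = [3,5] − [0,5] + [0,3].
This gives a 15×10 integer matrix of rank 10; reducing to Smith normal form yields diagonal entries (1,1,1,1,1,1,1,1,1,2).

Computing H_k = (kernel of ∂_k) / (image of ∂_{k+1}):

  H_0: rank C_0 − rank ∂_1 = 6 − 5 = 1, and the invariant factors of ∂_1 are all 1, so H_0 ≅ Z.
  H_1: rank ker ∂_1 − rank ∂_2 = (15 − 5) − 10 = 0, and ∂_2 has invariant factor 2 > 1, so H_1 ≅ Z/2.
  H_2: rank ker ∂_2 − rank ∂_3 = (10 − 10) − 0 = 0, and there is no ∂_3, so H_2 ≅ 0.

Hence the Betti numbers are b_0 = 1, b_1 = 0, b_2 = 0.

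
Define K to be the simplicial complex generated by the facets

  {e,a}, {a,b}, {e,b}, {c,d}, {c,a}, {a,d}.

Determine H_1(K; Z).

Take the total order a < b < c < d < e on the vertex set. Then K (dimension 1) consists of the simplices:

  0-simplices (5): a, b, c, d, e
  1-simplices (6): ab, ac, ad, ae, be, cd

so the chain groups are C_0 ≅ Z^5, C_1 ≅ Z^6.

The boundary map ∂_1: C_1 → C_0 sends each edge [p,q] (with p < q) to q − p. For instance
  ∂ad = d − a.
This gives a 5×6 integer matrix of rank 4; reducing to Smith normal form yields diagonal entries (1,1,1,1).

Computing H_k = (kernel of ∂_k) / (image of ∂_{k+1}):

  H_1: rank ker ∂_1 − rank ∂_2 = (6 − 4) − 0 = 2, and there is no ∂_2, so H_1 = Z^2.

H_1 ≅ Z^2.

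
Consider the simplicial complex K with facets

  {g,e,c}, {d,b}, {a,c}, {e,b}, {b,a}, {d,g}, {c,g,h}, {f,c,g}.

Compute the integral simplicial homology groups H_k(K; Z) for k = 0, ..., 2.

H_0 = Z,  H_1 = Z^2,  H_2 = 0.

We work with the vertex ordering a < b < c < d < e < f < g < h. The simplices of K, each written with vertices in increasing order, are:

  0-simplices (8): a, b, c, d, e, f, g, h
  1-simplices (12): ab, ac, bd, be, ce, cf, cg, ch, dg, eg, fg, gh
  2-simplices (3): ceg, cfg, cgh

giving chain groups C_0 ≅ Z^8, C_1 ≅ Z^12, C_2 ≅ Z^3.

The boundary map ∂_1: C_1 → C_0 is given by ∂[p,q] = [q] − [p].
The 8×12 boundary matrix has rank 7 and Smith normal form diag(1,1,1,1,1,1,1).

The boundary map ∂_2: C_2 → C_1 maps a triangle to the signed sum of its edges. For instance
  ∂cfg = fg − cg + cf,
  ∂ceg = eg − cg + ce.
The 12×3 boundary matrix has rank 3 and Smith normal form diag(1,1,1).

From H_k ≅ ker(∂_k) / im(∂_{k+1}) we obtain:

  H_0: rank C_0 − rank ∂_1 = 8 − 7 = 1, and the invariant factors of ∂_1 are all 1, so H_0 ≅ Z.
  H_1: rank ker ∂_1 − rank ∂_2 = (12 − 7) − 3 = 2, and the invariant factors of ∂_2 are all 1, so H_1 ≅ Z^2.
  H_2: rank ker ∂_2 − rank ∂_3 = (3 − 3) − 0 = 0, and there is no ∂_3, so H_2 ≅ 0.

As a check, the Euler characteristic is 8 − 12 + 3 = -1, which agrees with 1 − 2 + 0 = -1.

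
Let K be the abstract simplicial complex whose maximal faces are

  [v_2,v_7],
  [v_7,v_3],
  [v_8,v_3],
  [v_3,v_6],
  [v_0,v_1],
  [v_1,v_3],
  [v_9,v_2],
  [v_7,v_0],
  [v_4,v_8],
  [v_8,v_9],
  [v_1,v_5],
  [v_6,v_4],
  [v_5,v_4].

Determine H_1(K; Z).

H_1 = Z^4.

We work with the vertex ordering v_0 < v_1 < v_2 < v_3 < v_4 < v_5 < v_6 < v_7 < v_8 < v_9. The simplices of K, each written with vertices in increasing order, are:

  0-simplices (10): [v_0], [v_1], [v_2], [v_3], [v_4], [v_5], [v_6], [v_7], [v_8], [v_9]
  1-simplices (13): [v_0,v_1], [v_0,v_7], [v_1,v_3], [v_1,v_5], [v_2,v_7], [v_2,v_9], [v_3,v_6], [v_3,v_7], [v_3,v_8], [v_4,v_5], [v_4,v_6], [v_4,v_8], [v_8,v_9]

so the chain groups are C_0 ≅ Z^10, C_1 ≅ Z^13.

Boundary ∂_1: C_1 → C_0 sends each edge [p,q] (with p < q) to q − p. For instance
  ∂[v_4,v_6] = [v_6] − [v_4].
The 10×13 boundary matrix has rank 9 and Smith normal form diag(1,1,1,1,1,1,1,1,1).

Computing H_k = (kernel of ∂_k) / (image of ∂_{k+1}):

  H_1: rank ker ∂_1 − rank ∂_2 = (13 − 9) − 0 = 4, and there is no ∂_2, so H_1 ≅ Z^4.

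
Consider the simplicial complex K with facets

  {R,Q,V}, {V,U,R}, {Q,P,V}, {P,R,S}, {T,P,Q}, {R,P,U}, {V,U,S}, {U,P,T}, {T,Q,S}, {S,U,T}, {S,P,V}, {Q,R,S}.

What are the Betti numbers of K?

b_0 = 1, b_1 = 0, b_2 = 0.

Order the vertices as P < Q < R < S < T < U < V. Listing each simplex with vertices in this order, K has dimension 2 with simplices:

  0-simplices (7): P, Q, R, S, T, U, V
  1-simplices (18): PQ, PR, PS, PT, PU, PV, QR, QS, QT, QV, RS, RU, RV, ST, SU, SV, TU, UV
  2-simplices (12): PQT, PQV, PRS, PRU, PSV, PTU, QRS, QRV, QST, RUV, STU, SUV

Hence C_0 ≅ Z^7, C_1 ≅ Z^18, C_2 ≅ Z^12.

The boundary map ∂_1: C_1 → C_0 is given by ∂[p,q] = [q] − [p].
This gives a 7×18 integer matrix of rank 6; reducing to Smith normal form yields diagonal entries (1,1,1,1,1,1).

∂_2: C_2 → C_1 acts by ∂[p,q,r] = [q,r] − [p,r] + [p,q]. For instance
  ∂QST = ST − QT + QS,
  ∂PQV = QV − PV + PQ.
The 18×12 boundary matrix has rank 12 and Smith normal form diag(1,1,1,1,1,1,1,1,1,1,1,2).

Computing H_k = (kernel of ∂_k) / (image of ∂_{k+1}):

  H_0: rank C_0 − rank ∂_1 = 7 − 6 = 1, and the invariant factors of ∂_1 are all 1, so H_0 = Z.
  H_1: rank ker ∂_1 − rank ∂_2 = (18 − 6) − 12 = 0, and ∂_2 has invariant factor 2 > 1, so H_1 = Z/2.
  H_2: rank ker ∂_2 − rank ∂_3 = (12 − 12) − 0 = 0, and there is no ∂_3, so H_2 = 0.

Hence the Betti numbers are b_0 = 1, b_1 = 0, b_2 = 0.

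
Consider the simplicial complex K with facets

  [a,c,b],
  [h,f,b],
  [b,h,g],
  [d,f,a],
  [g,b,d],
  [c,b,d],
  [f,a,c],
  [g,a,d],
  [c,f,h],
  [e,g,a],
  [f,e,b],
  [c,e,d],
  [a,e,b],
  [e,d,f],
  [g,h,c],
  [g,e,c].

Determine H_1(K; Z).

H_1 = Z^2.

Fix the vertex order a < b < c < d < e < f < g < h and write every simplex with vertices in increasing order. Then dim K = 2 and the simplices of K are:

  0-simplices (8): a, b, c, d, e, f, g, h
  1-simplices (24): ab, ac, ad, ae, af, ag, bc, bd, be, bf, bg, bh, cd, ce, cf, cg, ch, de, df, dg, ef, eg, fh, gh
  2-simplices (16): abc, abe, acf, adf, adg, aeg, bcd, bdg, bef, bfh, bgh, cde, ceg, cfh, cgh, def

giving chain groups C_0 ≅ Z^8, C_1 ≅ Z^24, C_2 ≅ Z^16.

∂_1: C_1 → C_0 is given by ∂[p,q] = [q] − [p].
The 8×24 boundary matrix has rank 7 and Smith normal form diag(1,1,1,1,1,1,1).

∂_2: C_2 → C_1 acts by ∂[p,q,r] = [q,r] − [p,r] + [p,q]. For instance
  ∂cde = de − ce + cd,
  ∂bfh = fh − bh + bf.
The resulting 24×16 matrix has rank 15, and its Smith normal form has invariant factors (1,1,1,1,1,1,1,1,1,1,1,1,1,1,1).

From H_k ≅ ker(∂_k) / im(∂_{k+1}) we obtain:

  H_1: rank ker ∂_1 − rank ∂_2 = (24 − 7) − 15 = 2, and the invariant factors of ∂_2 are all 1, so H_1 ≅ Z^2.

(K is a triangulation of the torus T^2.)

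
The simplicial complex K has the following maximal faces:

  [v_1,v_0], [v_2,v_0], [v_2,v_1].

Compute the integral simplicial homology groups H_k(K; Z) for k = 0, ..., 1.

Take the total order v_0 < v_1 < v_2 on the vertex set. Then K (dimension 1) consists of the simplices:

  0-simplices (3): [v_0], [v_1], [v_2]
  1-simplices (3): [v_0,v_1], [v_0,v_2], [v_1,v_2]

so the chain groups are C_0 ≅ Z^3, C_1 ≅ Z^3.

∂_1: C_1 → C_0 maps an edge to its endpoints' difference, ∂[p,q] = q − p. For instance
  ∂[v_0,v_2] = [v_2] − [v_0].
The 3×3 boundary matrix has rank 2 and Smith normal form diag(1,1).

Now H_k = ker ∂_k / im ∂_{k+1}, so:

  H_0: rank C_0 − rank ∂_1 = 3 − 2 = 1, and the invariant factors of ∂_1 are all 1, so H_0 ≅ Z.
  H_1: rank ker ∂_1 − rank ∂_2 = (3 − 2) − 0 = 1, and there is no ∂_2, so H_1 ≅ Z.

H_0 ≅ Z,  H_1 ≅ Z.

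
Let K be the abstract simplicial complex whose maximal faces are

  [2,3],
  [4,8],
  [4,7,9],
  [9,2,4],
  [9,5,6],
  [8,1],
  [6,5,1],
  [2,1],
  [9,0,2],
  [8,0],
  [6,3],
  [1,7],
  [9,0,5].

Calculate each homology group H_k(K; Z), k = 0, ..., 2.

H_0 ≅ Z,  H_1 ≅ Z^5,  H_2 = 0.

Order the vertices as 0 < 1 < 2 < 3 < 4 < 5 < 6 < 7 < 8 < 9. Listing each simplex with vertices in this order, K has dimension 2 with simplices:

  0-simplices (10): [0], [1], [2], [3], [4], [5], [6], [7], [8], [9]
  1-simplices (20): [0,2], [0,5], [0,8], [0,9], [1,2], [1,5], [1,6], [1,7], [1,8], [2,3], [2,4], [2,9], [3,6], [4,7], [4,8], [4,9], [5,6], [5,9], [6,9], [7,9]
  2-simplices (6): [0,2,9], [0,5,9], [1,5,6], [2,4,9], [4,7,9], [5,6,9]

Hence C_0 ≅ Z^10, C_1 ≅ Z^20, C_2 ≅ Z^6.

∂_1: C_1 → C_0 sends each edge [p,q] (with p < q) to q − p.
The resulting 10×20 matrix has rank 9, and its Smith normal form has invariant factors (1,1,1,1,1,1,1,1,1).

∂_2: C_2 → C_1 sends each 2-simplex [p,q,r] to [q,r] − [p,r] + [p,q]. For instance
  ∂[2,4,9] = [4,9] − [2,9] + [2,4],
  ∂[5,6,9] = [6,9] − [5,9] + [5,6].
The 20×6 boundary matrix has rank 6 and Smith normal form diag(1,1,1,1,1,1).

From H_k ≅ ker(∂_k) / im(∂_{k+1}) we obtain:

  H_0: rank C_0 − rank ∂_1 = 10 − 9 = 1, and the invariant factors of ∂_1 are all 1, so H_0 = Z.
  H_1: rank ker ∂_1 − rank ∂_2 = (20 − 9) − 6 = 5, and the invariant factors of ∂_2 are all 1, so H_1 = Z^5.
  H_2: rank ker ∂_2 − rank ∂_3 = (6 − 6) − 0 = 0, and there is no ∂_3, so H_2 = 0.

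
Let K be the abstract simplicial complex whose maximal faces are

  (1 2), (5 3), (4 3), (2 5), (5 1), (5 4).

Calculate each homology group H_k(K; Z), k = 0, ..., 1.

Take the total order 1 < 2 < 3 < 4 < 5 on the vertex set. Then K (dimension 1) consists of the simplices:

  0-simplices (5): [1], [2], [3], [4], [5]
  1-simplices (6): [1,2], [1,5], [2,5], [3,4], [3,5], [4,5]

so the chain groups are C_0 ≅ Z^5, C_1 ≅ Z^6.

The boundary map ∂_1: C_1 → C_0 is given by ∂[p,q] = [q] − [p]. For instance
  ∂[3,4] = [4] − [3].
The resulting 5×6 matrix has rank 4, and its Smith normal form has invariant factors (1,1,1,1).

Computing H_k = (kernel of ∂_k) / (image of ∂_{k+1}):

  H_0: rank C_0 − rank ∂_1 = 5 − 4 = 1, and the invariant factors of ∂_1 are all 1, so H_0 ≅ Z.
  H_1: rank ker ∂_1 − rank ∂_2 = (6 − 4) − 0 = 2, and there is no ∂_2, so H_1 ≅ Z^2.

As a check, the Euler characteristic is 5 − 6 = -1, which agrees with 1 − 2 = -1.

H_0 = Z,  H_1 = Z^2.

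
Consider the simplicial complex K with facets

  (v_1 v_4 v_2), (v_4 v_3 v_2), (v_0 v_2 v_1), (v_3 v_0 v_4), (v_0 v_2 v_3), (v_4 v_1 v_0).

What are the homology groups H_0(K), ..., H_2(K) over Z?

H_0 ≅ Z,  H_1 = 0,  H_2 ≅ Z.

We work with the vertex ordering v_0 < v_1 < v_2 < v_3 < v_4. The simplices of K, each written with vertices in increasing order, are:

  0-simplices (5): [v_0], [v_1], [v_2], [v_3], [v_4]
  1-simplices (9): [v_0,v_1], [v_0,v_2], [v_0,v_3], [v_0,v_4], [v_1,v_2], [v_1,v_4], [v_2,v_3], [v_2,v_4], [v_3,v_4]
  2-simplices (6): [v_0,v_1,v_2], [v_0,v_1,v_4], [v_0,v_2,v_3], [v_0,v_3,v_4], [v_1,v_2,v_4], [v_2,v_3,v_4]

giving chain groups C_0 ≅ Z^5, C_1 ≅ Z^9, C_2 ≅ Z^6.

The boundary map ∂_1: C_1 → C_0 sends each edge [p,q] (with p < q) to q − p. For instance
  ∂[v_1,v_4] = [v_4] − [v_1].
This gives a 5×9 integer matrix of rank 4; reducing to Smith normal form yields diagonal entries (1,1,1,1).

The boundary map ∂_2: C_2 → C_1 sends each 2-simplex [p,q,r] to [q,r] − [p,r] + [p,q]. For instance
  ∂[v_0,v_3,v_4] = [v_3,v_4] − [v_0,v_4] + [v_0,v_3],
  ∂[v_2,v_3,v_4] = [v_3,v_4] − [v_2,v_4] + [v_2,v_3].
The resulting 9×6 matrix has rank 5, and its Smith normal form has invariant factors (1,1,1,1,1).

From H_k ≅ ker(∂_k) / im(∂_{k+1}) we obtain:

  H_0: rank C_0 − rank ∂_1 = 5 − 4 = 1, and the invariant factors of ∂_1 are all 1, so H_0 ≅ Z.
  H_1: rank ker ∂_1 − rank ∂_2 = (9 − 4) − 5 = 0, and the invariant factors of ∂_2 are all 1, so H_1 ≅ 0.
  H_2: rank ker ∂_2 − rank ∂_3 = (6 − 5) − 0 = 1, and there is no ∂_3, so H_2 ≅ Z.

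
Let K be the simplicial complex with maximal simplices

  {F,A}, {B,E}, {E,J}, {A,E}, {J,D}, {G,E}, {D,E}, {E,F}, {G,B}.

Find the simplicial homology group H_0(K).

H_0 = Z.

Fix the vertex order A < B < D < E < F < G < J and write every simplex with vertices in increasing order. Then dim K = 1 and the simplices of K are:

  0-simplices (7): A, B, D, E, F, G, J
  1-simplices (9): AE, AF, BE, BG, DE, DJ, EF, EG, EJ

so the chain groups are C_0 ≅ Z^7, C_1 ≅ Z^9.

∂_1: C_1 → C_0 is given by ∂[p,q] = [q] − [p].
The resulting 7×9 matrix has rank 6, and its Smith normal form has invariant factors (1,1,1,1,1,1).

From H_k ≅ ker(∂_k) / im(∂_{k+1}) we obtain:

  H_0: rank C_0 − rank ∂_1 = 7 − 6 = 1, and the invariant factors of ∂_1 are all 1, so H_0 ≅ Z.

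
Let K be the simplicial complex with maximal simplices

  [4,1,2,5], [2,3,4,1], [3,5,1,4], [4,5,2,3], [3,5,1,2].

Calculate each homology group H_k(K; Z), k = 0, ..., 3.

H_0 = Z,  H_1 = 0,  H_2 = 0,  H_3 = Z.

Order the vertices as 1 < 2 < 3 < 4 < 5. Listing each simplex with vertices in this order, K has dimension 3 with simplices:

  0-simplices (5): [1], [2], [3], [4], [5]
  1-simplices (10): [1,2], [1,3], [1,4], [1,5], [2,3], [2,4], [2,5], [3,4], [3,5], [4,5]
  2-simplices (10): [1,2,3], [1,2,4], [1,2,5], [1,3,4], [1,3,5], [1,4,5], [2,3,4], [2,3,5], [2,4,5], [3,4,5]
  3-simplices (5): [1,2,3,4], [1,2,3,5], [1,2,4,5], [1,3,4,5], [2,3,4,5]

so the chain groups are C_0 ≅ Z^5, C_1 ≅ Z^10, C_2 ≅ Z^10, C_3 ≅ Z^5.

∂_1: C_1 → C_0 maps an edge to its endpoints' difference, ∂[p,q] = q − p.
The 5×10 boundary matrix has rank 4 and Smith normal form diag(1,1,1,1).

Boundary ∂_2: C_2 → C_1 maps a triangle to the signed sum of its edges. For instance
  ∂[1,4,5] = [4,5] − [1,5] + [1,4],
  ∂[1,3,5] = [3,5] − [1,5] + [1,3].
The 10×10 boundary matrix has rank 6 and Smith normal form diag(1,1,1,1,1,1).

Boundary ∂_3: C_3 → C_2 sends each 3-simplex σ to the alternating sum Σ_i (−1)^i (σ with its i-th vertex removed). For instance
  ∂[1,2,3,5] = [2,3,5] − [1,3,5] + [1,2,5] − [1,2,3],
  ∂[2,3,4,5] = [3,4,5] − [2,4,5] + [2,3,5] − [2,3,4].
This gives a 10×5 integer matrix of rank 4; reducing to Smith normal form yields diagonal entries (1,1,1,1).

Reading off H_k = ker ∂_k / im ∂_{k+1}:

  H_0: rank C_0 − rank ∂_1 = 5 − 4 = 1, and the invariant factors of ∂_1 are all 1, so H_0 = Z.
  H_1: rank ker ∂_1 − rank ∂_2 = (10 − 4) − 6 = 0, and the invariant factors of ∂_2 are all 1, so H_1 = 0.
  H_2: rank ker ∂_2 − rank ∂_3 = (10 − 6) − 4 = 0, and the invariant factors of ∂_3 are all 1, so H_2 = 0.
  H_3: rank ker ∂_3 − rank ∂_4 = (5 − 4) − 0 = 1, and there is no ∂_4, so H_3 = Z.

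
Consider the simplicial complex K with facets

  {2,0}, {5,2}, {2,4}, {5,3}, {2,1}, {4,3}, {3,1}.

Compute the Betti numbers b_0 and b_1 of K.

Order the vertices as 0 < 1 < 2 < 3 < 4 < 5. Listing each simplex with vertices in this order, K has dimension 1 with simplices:

  0-simplices (6): [0], [1], [2], [3], [4], [5]
  1-simplices (7): [0,2], [1,2], [1,3], [2,4], [2,5], [3,4], [3,5]

giving chain groups C_0 ≅ Z^6, C_1 ≅ Z^7.

Boundary ∂_1: C_1 → C_0 is given by ∂[p,q] = [q] − [p]. For instance
  ∂[2,4] = [4] − [2].
This gives a 6×7 integer matrix of rank 5; reducing to Smith normal form yields diagonal entries (1,1,1,1,1).

From H_k ≅ ker(∂_k) / im(∂_{k+1}) we obtain:

  H_0: rank C_0 − rank ∂_1 = 6 − 5 = 1, and the invariant factors of ∂_1 are all 1, so H_0 = Z.
  H_1: rank ker ∂_1 − rank ∂_2 = (7 − 5) − 0 = 2, and there is no ∂_2, so H_1 = Z^2.

As a check, the Euler characteristic is 6 − 7 = -1, which agrees with 1 − 2 = -1.

Hence the Betti numbers are b_0 = 1, b_1 = 2.

b_0 = 1, b_1 = 2.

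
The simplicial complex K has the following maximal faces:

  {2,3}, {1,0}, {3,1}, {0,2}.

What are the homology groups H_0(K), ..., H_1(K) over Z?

Fix the vertex order 0 < 1 < 2 < 3 and write every simplex with vertices in increasing order. Then dim K = 1 and the simplices of K are:

  0-simplices (4): [0], [1], [2], [3]
  1-simplices (4): [0,1], [0,2], [1,3], [2,3]

so the chain groups are C_0 ≅ Z^4, C_1 ≅ Z^4.

The boundary map ∂_1: C_1 → C_0 is given by ∂[p,q] = [q] − [p]. For instance
  ∂[0,1] = [1] − [0].
The 4×4 boundary matrix has rank 3 and Smith normal form diag(1,1,1).

Computing H_k = (kernel of ∂_k) / (image of ∂_{k+1}):

  H_0: rank C_0 − rank ∂_1 = 4 − 3 = 1, and the invariant factors of ∂_1 are all 1, so H_0 = Z.
  H_1: rank ker ∂_1 − rank ∂_2 = (4 − 3) − 0 = 1, and there is no ∂_2, so H_1 = Z.

(K is a triangulation of the circle S^1.)

H_0 ≅ Z,  H_1 ≅ Z.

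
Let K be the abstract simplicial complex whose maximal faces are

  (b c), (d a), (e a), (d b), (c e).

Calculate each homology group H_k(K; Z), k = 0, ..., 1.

Order the vertices as a < b < c < d < e. Listing each simplex with vertices in this order, K has dimension 1 with simplices:

  0-simplices (5): a, b, c, d, e
  1-simplices (5): ad, ae, bc, bd, ce

Hence C_0 ≅ Z^5, C_1 ≅ Z^5.

The boundary map ∂_1: C_1 → C_0 sends each edge [p,q] (with p < q) to q − p. For instance
  ∂ad = d − a.
The 5×5 boundary matrix has rank 4 and Smith normal form diag(1,1,1,1).

Computing H_k = (kernel of ∂_k) / (image of ∂_{k+1}):

  H_0: rank C_0 − rank ∂_1 = 5 − 4 = 1, and the invariant factors of ∂_1 are all 1, so H_0 = Z.
  H_1: rank ker ∂_1 − rank ∂_2 = (5 − 4) − 0 = 1, and there is no ∂_2, so H_1 = Z.

As a check, the Euler characteristic is 5 − 5 = 0, which agrees with 1 − 1 = 0.

H_0 = Z,  H_1 = Z.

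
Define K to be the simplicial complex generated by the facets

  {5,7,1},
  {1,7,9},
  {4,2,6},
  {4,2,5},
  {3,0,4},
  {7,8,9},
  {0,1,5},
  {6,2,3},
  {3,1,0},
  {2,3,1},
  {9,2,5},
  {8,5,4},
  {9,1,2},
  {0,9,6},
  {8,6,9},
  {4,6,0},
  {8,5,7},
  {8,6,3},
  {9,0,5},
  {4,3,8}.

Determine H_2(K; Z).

Take the total order 0 < 1 < 2 < 3 < 4 < 5 < 6 < 7 < 8 < 9 on the vertex set. Then K (dimension 2) consists of the simplices:

  0-simplices (10): [0], [1], [2], [3], [4], [5], [6], [7], [8], [9]
  1-simplices (30): (30 of them)
  2-simplices (20): (20 of them)

Hence C_0 ≅ Z^10, C_1 ≅ Z^30, C_2 ≅ Z^20.

The boundary map ∂_1: C_1 → C_0 sends each edge [p,q] (with p < q) to q − p. For instance
  ∂[5,9] = [9] − [5].
The 10×30 boundary matrix has rank 9 and Smith normal form diag(1,1,1,1,1,1,1,1,1).

∂_2: C_2 → C_1 maps a triangle to the signed sum of its edges. For instance
  ∂[7,8,9] = [8,9] − [7,9] + [7,8],
  ∂[3,6,8] = [6,8] − [3,8] + [3,6].
As a 30×20 matrix over Z this has rank 20, with invariant factors (1,1,1,1,1,1,1,1,1,1,1,1,1,1,1,1,1,1,1,2).

Now H_k = ker ∂_k / im ∂_{k+1}, so:

  H_2: rank ker ∂_2 − rank ∂_3 = (20 − 20) − 0 = 0, and there is no ∂_3, so H_2 ≅ 0.

H_2 ≅ 0.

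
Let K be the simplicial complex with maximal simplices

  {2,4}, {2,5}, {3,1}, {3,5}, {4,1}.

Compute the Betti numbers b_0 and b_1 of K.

b_0 = 1, b_1 = 1.

We work with the vertex ordering 1 < 2 < 3 < 4 < 5. The simplices of K, each written with vertices in increasing order, are:

  0-simplices (5): [1], [2], [3], [4], [5]
  1-simplices (5): [1,3], [1,4], [2,4], [2,5], [3,5]

giving chain groups C_0 ≅ Z^5, C_1 ≅ Z^5.

∂_1: C_1 → C_0 sends each edge [p,q] (with p < q) to q − p. For instance
  ∂[1,4] = [4] − [1].
As a 5×5 matrix over Z this has rank 4, with invariant factors (1,1,1,1).

Reading off H_k = ker ∂_k / im ∂_{k+1}:

  H_0: rank C_0 − rank ∂_1 = 5 − 4 = 1, and the invariant factors of ∂_1 are all 1, so H_0 ≅ Z.
  H_1: rank ker ∂_1 − rank ∂_2 = (5 − 4) − 0 = 1, and there is no ∂_2, so H_1 ≅ Z.

As a check, the Euler characteristic is 5 − 5 = 0, which agrees with 1 − 1 = 0.

Hence the Betti numbers are b_0 = 1, b_1 = 1.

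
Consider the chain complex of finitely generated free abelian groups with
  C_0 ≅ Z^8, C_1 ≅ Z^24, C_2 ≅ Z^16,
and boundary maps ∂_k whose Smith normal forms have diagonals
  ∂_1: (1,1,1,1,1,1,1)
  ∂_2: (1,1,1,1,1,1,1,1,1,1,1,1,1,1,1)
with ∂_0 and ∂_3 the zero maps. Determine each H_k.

H_0 = Z,  H_1 = Z^2,  H_2 = Z.

H_0: b_0 = 8 − 0 − 7 = 1; torsion from ∂_1 factors > 1: none. So H_0 = Z.
H_1: b_1 = 24 − 7 − 15 = 2; torsion from ∂_2 factors > 1: none. So H_1 = Z^2.
H_2: b_2 = 16 − 15 − 0 = 1; torsion from ∂_3 factors > 1: none. So H_2 = Z.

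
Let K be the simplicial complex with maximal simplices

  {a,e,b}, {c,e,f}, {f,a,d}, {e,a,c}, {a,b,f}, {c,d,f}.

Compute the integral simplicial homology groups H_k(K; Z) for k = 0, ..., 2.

We work with the vertex ordering a < b < c < d < e < f. The simplices of K, each written with vertices in increasing order, are:

  0-simplices (6): a, b, c, d, e, f
  1-simplices (12): ab, ac, ad, ae, af, be, bf, cd, ce, cf, df, ef
  2-simplices (6): abe, abf, ace, adf, cdf, cef

Hence C_0 ≅ Z^6, C_1 ≅ Z^12, C_2 ≅ Z^6.

∂_1: C_1 → C_0 sends each edge [p,q] (with p < q) to q − p. For instance
  ∂df = f − d.
The resulting 6×12 matrix has rank 5, and its Smith normal form has invariant factors (1,1,1,1,1).

∂_2: C_2 → C_1 maps a triangle to the signed sum of its edges. For instance
  ∂adf = df − af + ad,
  ∂cef = ef − cf + ce.
The 12×6 boundary matrix has rank 6 and Smith normal form diag(1,1,1,1,1,1).

Now H_k = ker ∂_k / im ∂_{k+1}, so:

  H_0: rank C_0 − rank ∂_1 = 6 − 5 = 1, and the invariant factors of ∂_1 are all 1, so H_0 = Z.
  H_1: rank ker ∂_1 − rank ∂_2 = (12 − 5) − 6 = 1, and the invariant factors of ∂_2 are all 1, so H_1 = Z.
  H_2: rank ker ∂_2 − rank ∂_3 = (6 − 6) − 0 = 0, and there is no ∂_3, so H_2 = 0.

H_0 = Z,  H_1 = Z,  H_2 = 0.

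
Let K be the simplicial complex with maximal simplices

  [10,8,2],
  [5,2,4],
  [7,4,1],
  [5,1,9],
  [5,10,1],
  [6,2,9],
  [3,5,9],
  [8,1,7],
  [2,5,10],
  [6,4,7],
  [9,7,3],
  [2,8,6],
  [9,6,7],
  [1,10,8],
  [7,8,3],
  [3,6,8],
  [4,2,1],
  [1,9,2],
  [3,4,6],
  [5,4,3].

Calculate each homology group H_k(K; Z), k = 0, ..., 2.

H_0 ≅ Z,  H_1 ≅ Z ⊕ Z/2,  H_2 = 0.

Fix the vertex order 1 < 2 < 3 < 4 < 5 < 6 < 7 < 8 < 9 < 10 and write every simplex with vertices in increasing order. Then dim K = 2 and the simplices of K are:

  0-simplices (10): [1], [2], [3], [4], [5], [6], [7], [8], [9], [10]
  1-simplices (30): (30 of them)
  2-simplices (20): (20 of them)

giving chain groups C_0 ≅ Z^10, C_1 ≅ Z^30, C_2 ≅ Z^20.

The boundary map ∂_1: C_1 → C_0 maps an edge to its endpoints' difference, ∂[p,q] = q − p.
The resulting 10×30 matrix has rank 9, and its Smith normal form has invariant factors (1,1,1,1,1,1,1,1,1).

The boundary map ∂_2: C_2 → C_1 maps a triangle to the signed sum of its edges. For instance
  ∂[2,8,10] = [8,10] − [2,10] + [2,8],
  ∂[1,7,8] = [7,8] − [1,8] + [1,7].
The resulting 30×20 matrix has rank 20, and its Smith normal form has invariant factors (1,1,1,1,1,1,1,1,1,1,1,1,1,1,1,1,1,1,1,2).

Reading off H_k = ker ∂_k / im ∂_{k+1}:

  H_0: rank C_0 − rank ∂_1 = 10 − 9 = 1, and the invariant factors of ∂_1 are all 1, so H_0 ≅ Z.
  H_1: rank ker ∂_1 − rank ∂_2 = (30 − 9) − 20 = 1, and ∂_2 has invariant factor 2 > 1, so H_1 ≅ Z ⊕ Z/2.
  H_2: rank ker ∂_2 − rank ∂_3 = (20 − 20) − 0 = 0, and there is no ∂_3, so H_2 ≅ 0.

As a check, the Euler characteristic is 10 − 30 + 20 = 0, which agrees with 1 − 1 + 0 = 0.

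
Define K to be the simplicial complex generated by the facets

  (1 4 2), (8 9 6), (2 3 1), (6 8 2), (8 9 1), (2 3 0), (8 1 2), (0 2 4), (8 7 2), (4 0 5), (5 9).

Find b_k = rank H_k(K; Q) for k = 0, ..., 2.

b_0 = 1, b_1 = 1, b_2 = 0.

Fix the vertex order 0 < 1 < 2 < 3 < 4 < 5 < 6 < 7 < 8 < 9 and write every simplex with vertices in increasing order. Then dim K = 2 and the simplices of K are:

  0-simplices (10): [0], [1], [2], [3], [4], [5], [6], [7], [8], [9]
  1-simplices (20): [0,2], [0,3], [0,4], [0,5], [1,2], [1,3], [1,4], [1,8], [1,9], [2,3], [2,4], [2,6], [2,7], [2,8], [4,5], [5,9], [6,8], [6,9], [7,8], [8,9]
  2-simplices (10): [0,2,3], [0,2,4], [0,4,5], [1,2,3], [1,2,4], [1,2,8], [1,8,9], [2,6,8], [2,7,8], [6,8,9]

so the chain groups are C_0 ≅ Z^10, C_1 ≅ Z^20, C_2 ≅ Z^10.

∂_1: C_1 → C_0 is given by ∂[p,q] = [q] − [p]. For instance
  ∂[1,3] = [3] − [1].
As a 10×20 matrix over Z this has rank 9, with invariant factors (1,1,1,1,1,1,1,1,1).

The boundary map ∂_2: C_2 → C_1 maps a triangle to the signed sum of its edges. For instance
  ∂[0,4,5] = [4,5] − [0,5] + [0,4],
  ∂[1,8,9] = [8,9] − [1,9] + [1,8].
This gives a 20×10 integer matrix of rank 10; reducing to Smith normal form yields diagonal entries (1,1,1,1,1,1,1,1,1,1).

Computing H_k = (kernel of ∂_k) / (image of ∂_{k+1}):

  H_0: rank C_0 − rank ∂_1 = 10 − 9 = 1, and the invariant factors of ∂_1 are all 1, so H_0 ≅ Z.
  H_1: rank ker ∂_1 − rank ∂_2 = (20 − 9) − 10 = 1, and the invariant factors of ∂_2 are all 1, so H_1 ≅ Z.
  H_2: rank ker ∂_2 − rank ∂_3 = (10 − 10) − 0 = 0, and there is no ∂_3, so H_2 ≅ 0.

Hence the Betti numbers are b_0 = 1, b_1 = 1, b_2 = 0.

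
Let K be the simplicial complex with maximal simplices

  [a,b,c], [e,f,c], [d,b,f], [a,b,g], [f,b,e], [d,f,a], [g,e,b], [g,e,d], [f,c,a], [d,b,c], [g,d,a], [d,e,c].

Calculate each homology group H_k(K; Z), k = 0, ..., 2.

H_0 = Z,  H_1 = Z_2,  H_2 = 0.

We work with the vertex ordering a < b < c < d < e < f < g. The simplices of K, each written with vertices in increasing order, are:

  0-simplices (7): a, b, c, d, e, f, g
  1-simplices (18): ab, ac, ad, af, ag, bc, bd, be, bf, bg, cd, ce, cf, de, df, dg, ef, eg
  2-simplices (12): abc, abg, acf, adf, adg, bcd, bdf, bef, beg, cde, cef, deg

Hence C_0 ≅ Z^7, C_1 ≅ Z^18, C_2 ≅ Z^12.

The boundary map ∂_1: C_1 → C_0 maps an edge to its endpoints' difference, ∂[p,q] = q − p. For instance
  ∂eg = g − e.
The resulting 7×18 matrix has rank 6, and its Smith normal form has invariant factors (1,1,1,1,1,1).

The boundary map ∂_2: C_2 → C_1 sends each 2-simplex [p,q,r] to [q,r] − [p,r] + [p,q]. For instance
  ∂deg = eg − dg + de,
  ∂abc = bc − ac + ab.
This gives a 18×12 integer matrix of rank 12; reducing to Smith normal form yields diagonal entries (1,1,1,1,1,1,1,1,1,1,1,2).

Reading off H_k = ker ∂_k / im ∂_{k+1}:

  H_0: rank C_0 − rank ∂_1 = 7 − 6 = 1, and the invariant factors of ∂_1 are all 1, so H_0 = Z.
  H_1: rank ker ∂_1 − rank ∂_2 = (18 − 6) − 12 = 0, and ∂_2 has invariant factor 2 > 1, so H_1 = Z_2.
  H_2: rank ker ∂_2 − rank ∂_3 = (12 − 12) − 0 = 0, and there is no ∂_3, so H_2 = 0.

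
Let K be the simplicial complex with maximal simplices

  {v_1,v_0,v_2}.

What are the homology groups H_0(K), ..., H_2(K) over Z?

Take the total order v_0 < v_1 < v_2 on the vertex set. Then K (dimension 2) consists of the simplices:

  0-simplices (3): [v_0], [v_1], [v_2]
  1-simplices (3): [v_0,v_1], [v_0,v_2], [v_1,v_2]
  2-simplices (1): [v_0,v_1,v_2]

giving chain groups C_0 ≅ Z^3, C_1 ≅ Z^3, C_2 ≅ Z^1.

The boundary map ∂_1: C_1 → C_0 sends each edge [p,q] (with p < q) to q − p. For instance
  ∂[v_1,v_2] = [v_2] − [v_1].
As a 3×3 matrix over Z this has rank 2, with invariant factors (1,1).

∂_2: C_2 → C_1 maps a triangle to the signed sum of its edges. For instance
  ∂[v_0,v_1,v_2] = [v_1,v_2] − [v_0,v_2] + [v_0,v_1].
The resulting 3×1 matrix has rank 1, and its Smith normal form has invariant factors (1).

From H_k ≅ ker(∂_k) / im(∂_{k+1}) we obtain:

  H_0: rank C_0 − rank ∂_1 = 3 − 2 = 1, and the invariant factors of ∂_1 are all 1, so H_0 = Z.
  H_1: rank ker ∂_1 − rank ∂_2 = (3 − 2) − 1 = 0, and the invariant factors of ∂_2 are all 1, so H_1 = 0.
  H_2: rank ker ∂_2 − rank ∂_3 = (1 − 1) − 0 = 0, and there is no ∂_3, so H_2 = 0.

H_0 ≅ Z,  H_1 = 0,  H_2 = 0.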